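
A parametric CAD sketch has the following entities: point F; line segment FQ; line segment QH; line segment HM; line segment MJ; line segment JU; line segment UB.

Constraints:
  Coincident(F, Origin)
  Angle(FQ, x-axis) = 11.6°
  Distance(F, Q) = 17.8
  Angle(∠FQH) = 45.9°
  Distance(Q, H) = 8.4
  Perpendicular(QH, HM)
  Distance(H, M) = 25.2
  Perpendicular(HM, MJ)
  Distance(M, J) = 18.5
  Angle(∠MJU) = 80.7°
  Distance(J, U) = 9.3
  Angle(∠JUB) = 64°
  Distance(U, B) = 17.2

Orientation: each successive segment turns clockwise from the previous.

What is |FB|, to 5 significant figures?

14.898

F is at the origin; FQ runs at 11.6° with length 17.8, so Q = (17.436, 3.5792). ∠FQH = 45.9° gives QH at -122.50° from the x-axis; with |QH| = 8.4, H = (12.923, -3.5053). QH is perpendicular to HM, so HM runs at 147.50°; with |HM| = 25.2, M = (-8.3303, 10.035). HM ⟂ MJ, so MJ runs at 57.500°; with |MJ| = 18.5, J = (1.6097, 25.637). ∠MJU = 80.7° gives JU at -41.800° from the x-axis; with |JU| = 9.3, U = (8.5426, 19.439). ∠JUB = 64.0° gives UB at -157.80° from the x-axis; with |UB| = 17.2, B = (-7.3823, 12.940). Then |FB| = |B − F| = 14.898.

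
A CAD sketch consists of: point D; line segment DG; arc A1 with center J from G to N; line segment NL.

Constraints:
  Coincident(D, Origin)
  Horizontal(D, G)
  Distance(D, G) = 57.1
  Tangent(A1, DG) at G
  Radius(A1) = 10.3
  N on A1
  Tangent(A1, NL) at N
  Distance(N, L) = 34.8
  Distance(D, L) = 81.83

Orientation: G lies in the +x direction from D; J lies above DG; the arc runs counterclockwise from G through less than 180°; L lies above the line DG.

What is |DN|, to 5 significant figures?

68.128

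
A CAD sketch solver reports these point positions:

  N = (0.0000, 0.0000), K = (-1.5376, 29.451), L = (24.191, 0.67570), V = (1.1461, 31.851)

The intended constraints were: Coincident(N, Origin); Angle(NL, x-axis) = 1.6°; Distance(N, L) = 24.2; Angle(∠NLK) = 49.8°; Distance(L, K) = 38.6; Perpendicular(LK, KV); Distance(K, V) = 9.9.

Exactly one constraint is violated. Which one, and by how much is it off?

Distance(K, V) = 9.9 — off by 6.30.

N = (0.00, 0.00) ✓; NL at 1.600° ✓; |NL| = 24.20 ✓; ∠NLK = 49.80° ✓; |LK| = 38.60 ✓; ∠(LK, KV) = 89.99° ✓; |KV| = 3.600 ✗.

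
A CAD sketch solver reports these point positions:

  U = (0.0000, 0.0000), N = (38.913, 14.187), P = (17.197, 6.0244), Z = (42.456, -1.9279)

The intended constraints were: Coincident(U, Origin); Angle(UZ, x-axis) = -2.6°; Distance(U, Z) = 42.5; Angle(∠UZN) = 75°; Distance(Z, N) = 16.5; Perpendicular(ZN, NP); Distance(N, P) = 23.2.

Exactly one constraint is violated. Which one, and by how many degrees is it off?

Perpendicular(ZN, NP) — off by 8.20°.

U = (0.00, 0.00) ✓; UZ at -2.600° ✓; |UZ| = 42.50 ✓; ∠UZN = 75.00° ✓; |ZN| = 16.50 ✓; ∠(ZN, NP) = 98.20° ✗; |NP| = 23.20 ✓.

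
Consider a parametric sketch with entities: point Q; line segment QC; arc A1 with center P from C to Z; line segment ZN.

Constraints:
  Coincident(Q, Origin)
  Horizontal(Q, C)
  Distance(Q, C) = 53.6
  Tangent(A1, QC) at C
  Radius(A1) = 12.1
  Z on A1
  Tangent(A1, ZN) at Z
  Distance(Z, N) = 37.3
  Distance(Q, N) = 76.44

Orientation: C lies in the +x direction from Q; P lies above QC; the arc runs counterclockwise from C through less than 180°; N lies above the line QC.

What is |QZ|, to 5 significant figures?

67.048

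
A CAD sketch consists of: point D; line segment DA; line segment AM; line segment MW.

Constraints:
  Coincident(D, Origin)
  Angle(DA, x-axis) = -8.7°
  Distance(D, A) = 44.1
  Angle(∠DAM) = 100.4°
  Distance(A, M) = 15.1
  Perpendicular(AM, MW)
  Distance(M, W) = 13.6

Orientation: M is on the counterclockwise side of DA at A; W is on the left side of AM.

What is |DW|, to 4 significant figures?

37.66

∠DAM = 100.4°, so AM runs at -8.7° + (180° − 100.4°) = 70.90° from the x-axis; with |AM| = 15.1, M = A + 15.1·(cos 70.90°, sin 70.90°) = (48.53, 7.598). AM ⟂ MW; with |MW| = 13.6 on the left of AM, W = M + 13.6·(-0.9449, 0.3272) = (35.68, 12.05). Then |DW| = |W − D| = 37.66.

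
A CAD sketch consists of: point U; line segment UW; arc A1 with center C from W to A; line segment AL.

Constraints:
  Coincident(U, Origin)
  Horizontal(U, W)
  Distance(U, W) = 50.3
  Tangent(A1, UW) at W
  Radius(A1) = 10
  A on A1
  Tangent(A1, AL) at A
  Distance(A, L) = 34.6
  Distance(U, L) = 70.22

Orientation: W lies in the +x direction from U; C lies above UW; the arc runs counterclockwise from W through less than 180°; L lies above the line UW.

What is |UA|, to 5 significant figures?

61.284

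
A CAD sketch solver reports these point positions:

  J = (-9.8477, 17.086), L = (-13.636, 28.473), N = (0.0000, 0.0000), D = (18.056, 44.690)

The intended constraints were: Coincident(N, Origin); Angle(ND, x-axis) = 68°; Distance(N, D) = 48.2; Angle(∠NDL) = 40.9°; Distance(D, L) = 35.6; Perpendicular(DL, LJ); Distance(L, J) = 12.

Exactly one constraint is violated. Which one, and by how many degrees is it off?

Perpendicular(DL, LJ) — off by 8.70°.

N = (0.00, 0.00) ✓; ND at 68.00° ✓; |ND| = 48.20 ✓; ∠NDL = 40.90° ✓; |DL| = 35.60 ✓; ∠(DL, LJ) = 81.30° ✗; |LJ| = 12.00 ✓.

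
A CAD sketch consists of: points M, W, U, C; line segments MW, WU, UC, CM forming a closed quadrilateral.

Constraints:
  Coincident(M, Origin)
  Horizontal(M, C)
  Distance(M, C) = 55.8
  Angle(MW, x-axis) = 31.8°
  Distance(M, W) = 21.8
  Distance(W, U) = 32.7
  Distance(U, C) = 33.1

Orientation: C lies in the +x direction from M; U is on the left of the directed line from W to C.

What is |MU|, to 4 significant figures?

54.45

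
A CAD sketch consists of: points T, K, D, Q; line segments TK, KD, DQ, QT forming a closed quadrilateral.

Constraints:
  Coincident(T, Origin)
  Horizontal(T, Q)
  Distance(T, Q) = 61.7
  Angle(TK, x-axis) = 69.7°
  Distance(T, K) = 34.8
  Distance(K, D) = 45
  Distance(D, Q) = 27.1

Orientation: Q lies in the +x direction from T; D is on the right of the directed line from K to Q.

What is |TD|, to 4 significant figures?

35.75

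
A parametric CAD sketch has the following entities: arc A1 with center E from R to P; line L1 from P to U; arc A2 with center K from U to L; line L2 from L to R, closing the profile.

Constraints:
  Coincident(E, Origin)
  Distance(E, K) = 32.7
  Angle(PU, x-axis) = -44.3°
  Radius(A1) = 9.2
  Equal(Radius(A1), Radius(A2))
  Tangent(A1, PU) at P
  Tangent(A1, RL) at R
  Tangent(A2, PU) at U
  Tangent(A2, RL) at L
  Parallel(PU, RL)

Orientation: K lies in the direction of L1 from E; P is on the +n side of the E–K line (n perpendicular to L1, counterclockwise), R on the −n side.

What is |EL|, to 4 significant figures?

33.97

The slot axis is L1's direction at -44.3°, so u = (cos -44.3°, sin -44.3°) = (0.7157, -0.6984) and n = (−sin -44.3°, cos -44.3°) = (0.6984, 0.7157). E is at the origin and K lies 32.7 along u from E, so K = 32.7·u = (23.40, -22.84). Tangency of A1 to both parallel lines with radius 9.2 puts P and R at E ± 9.2·n: P = (6.425, 6.584), R = (-6.425, -6.584). Equal radii place U and L the same way about K: U = K + 9.2·n = (29.83, -16.25), L = K − 9.2·n = (16.98, -29.42). Then |EL| = |L − E| = 33.97.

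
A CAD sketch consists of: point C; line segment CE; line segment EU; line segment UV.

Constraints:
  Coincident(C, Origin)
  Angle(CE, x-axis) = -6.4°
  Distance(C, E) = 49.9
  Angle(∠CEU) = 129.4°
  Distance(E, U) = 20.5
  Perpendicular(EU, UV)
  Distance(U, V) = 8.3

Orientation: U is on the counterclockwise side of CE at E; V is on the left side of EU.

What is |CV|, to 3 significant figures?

60.3

C is at the origin; CE runs at -6.4° with length 49.9, so E = 49.9·(cos -6.4°, sin -6.4°) = (49.6, -5.56). ∠CEU = 129.4°, so EU runs at -6.4° + (180° − 129.4°) = 44.2° from the x-axis; with |EU| = 20.5, U = E + 20.5·(cos 44.2°, sin 44.2°) = (64.3, 8.73). EU ⟂ UV; with |UV| = 8.3 on the left of EU, V = U + 8.3·(-0.697, 0.717) = (58.5, 14.7). Then |CV| = |V − C| = 60.3.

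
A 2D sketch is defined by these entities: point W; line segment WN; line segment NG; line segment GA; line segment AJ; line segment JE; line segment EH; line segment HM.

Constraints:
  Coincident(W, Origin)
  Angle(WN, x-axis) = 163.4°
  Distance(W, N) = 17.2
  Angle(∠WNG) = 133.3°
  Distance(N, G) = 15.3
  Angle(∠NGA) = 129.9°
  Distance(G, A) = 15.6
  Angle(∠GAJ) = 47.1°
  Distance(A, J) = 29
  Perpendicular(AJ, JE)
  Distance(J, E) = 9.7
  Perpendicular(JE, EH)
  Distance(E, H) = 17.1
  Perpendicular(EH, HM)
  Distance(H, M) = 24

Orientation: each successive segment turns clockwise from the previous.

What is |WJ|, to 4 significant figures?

8.401

W is at the origin; WN runs at 163.4° with length 17.2, so N = (-16.48, 4.914). ∠WNG = 133.3° gives NG at 116.7° from the x-axis; with |NG| = 15.3, G = (-23.36, 18.58). ∠NGA = 129.9° gives GA at 66.60° from the x-axis; with |GA| = 15.6, A = (-17.16, 32.90). ∠GAJ = 47.1° gives AJ at -66.30° from the x-axis; with |AJ| = 29.0, J = (-5.506, 6.345). Then |WJ| = |J − W| = 8.401.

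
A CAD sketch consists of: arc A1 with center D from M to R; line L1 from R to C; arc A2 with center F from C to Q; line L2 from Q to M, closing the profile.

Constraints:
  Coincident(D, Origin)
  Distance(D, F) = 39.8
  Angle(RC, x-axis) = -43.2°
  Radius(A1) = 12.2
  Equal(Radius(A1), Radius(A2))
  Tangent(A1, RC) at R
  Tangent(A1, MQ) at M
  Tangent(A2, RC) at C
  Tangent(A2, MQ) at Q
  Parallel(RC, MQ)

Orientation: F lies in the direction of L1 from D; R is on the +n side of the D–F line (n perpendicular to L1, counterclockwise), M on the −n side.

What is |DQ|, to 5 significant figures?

41.628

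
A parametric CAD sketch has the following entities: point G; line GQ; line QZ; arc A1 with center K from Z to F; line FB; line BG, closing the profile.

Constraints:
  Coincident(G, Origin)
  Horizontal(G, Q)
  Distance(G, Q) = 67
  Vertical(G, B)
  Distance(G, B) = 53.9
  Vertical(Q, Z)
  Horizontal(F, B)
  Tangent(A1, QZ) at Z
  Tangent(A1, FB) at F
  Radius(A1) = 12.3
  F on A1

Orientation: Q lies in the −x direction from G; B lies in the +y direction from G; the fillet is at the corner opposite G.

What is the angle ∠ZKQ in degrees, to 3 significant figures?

73.5°

G is at the origin; GQ is horizontal with |GQ| = 67.0 and Q on the −x side, so Q = (-67.0, 0.00). G and B share the same x with |GB| = 53.9 and B on the +y side, so B = (0.00, 53.9). The virtual corner opposite G is at (-67.0, 53.9). The tangent condition forces KZ to be normal to QZ and tangency of A1 to FB means the radius KF is perpendicular to FB, with radius 12.3, so the center K sits 12.3 in from both sides at K = (-54.7, 41.6). That places the tangent points at Z = (-67.0, 41.6) on QZ and F = (-54.7, 53.9) on FB. Then cos ∠ZKQ = KZ·KQ / (|KZ||KQ|), giving 73.5°.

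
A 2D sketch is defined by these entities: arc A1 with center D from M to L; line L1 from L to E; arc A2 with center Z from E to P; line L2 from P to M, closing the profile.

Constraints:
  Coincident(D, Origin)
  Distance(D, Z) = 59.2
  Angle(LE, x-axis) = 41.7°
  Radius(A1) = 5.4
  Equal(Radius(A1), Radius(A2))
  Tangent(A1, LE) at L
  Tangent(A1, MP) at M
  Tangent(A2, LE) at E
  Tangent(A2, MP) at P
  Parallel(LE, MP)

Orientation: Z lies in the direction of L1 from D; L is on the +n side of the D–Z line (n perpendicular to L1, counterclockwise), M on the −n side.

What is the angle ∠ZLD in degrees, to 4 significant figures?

84.79°

D is at the origin and Z lies 59.2 along u from D, so Z = 59.2·u = (44.20, 39.38). Tangency of A1 to both parallel lines with radius 5.4 puts L and M at D ± 5.4·n: L = (-3.592, 4.032), M = (3.592, -4.032). Then cos ∠ZLD = LZ·LD / (|LZ||LD|), giving 84.79°.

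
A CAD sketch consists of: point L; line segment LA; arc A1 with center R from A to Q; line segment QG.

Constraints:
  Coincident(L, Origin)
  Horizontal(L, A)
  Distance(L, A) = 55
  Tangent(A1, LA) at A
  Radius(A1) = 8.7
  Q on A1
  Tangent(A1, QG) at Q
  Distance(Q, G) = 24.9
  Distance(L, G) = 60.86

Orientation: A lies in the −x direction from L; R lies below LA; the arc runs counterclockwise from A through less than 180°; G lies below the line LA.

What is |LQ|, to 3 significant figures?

63.9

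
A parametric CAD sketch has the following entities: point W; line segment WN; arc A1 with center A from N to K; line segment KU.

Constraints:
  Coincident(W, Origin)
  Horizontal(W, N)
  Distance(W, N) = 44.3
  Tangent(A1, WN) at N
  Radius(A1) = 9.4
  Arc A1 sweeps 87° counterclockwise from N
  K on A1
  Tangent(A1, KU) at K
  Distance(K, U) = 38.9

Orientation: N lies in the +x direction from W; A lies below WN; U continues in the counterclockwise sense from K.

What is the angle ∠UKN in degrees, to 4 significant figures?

136.5°

W is at the origin; W and N share the same y with |WN| = 44.3 and N on the +x side, so N = (44.30, 0.000). The tangent condition forces AN to be normal to WN, so A = N + (0, -9.4) = (44.30, -9.400). On A1, N sits at bearing 90° from A; an 87° counterclockwise sweep puts K at bearing 177°, so K = A + 9.4·(cos 177°, sin 177°) = (34.91, -8.908). A1 meets KU tangentially, so AK is at right angles to KU, so KU runs along (−sin 177°, cos 177°); with |KU| = 38.9, U = (32.88, -47.75). Then cos ∠UKN = KU·KN / (|KU||KN|), giving 136.5°.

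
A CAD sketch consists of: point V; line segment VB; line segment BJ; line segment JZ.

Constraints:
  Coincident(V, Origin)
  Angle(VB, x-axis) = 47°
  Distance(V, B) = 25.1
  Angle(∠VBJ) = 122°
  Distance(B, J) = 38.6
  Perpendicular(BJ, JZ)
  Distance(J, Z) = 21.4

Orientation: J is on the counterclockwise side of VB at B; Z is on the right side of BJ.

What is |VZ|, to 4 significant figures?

67.20

V is at the origin; VB runs at 47.0° with length 25.1, so B = 25.1·(cos 47.0°, sin 47.0°) = (17.12, 18.36). ∠VBJ = 122.0°, so BJ runs at 47.0° + (180° − 122.0°) = 105.0° from the x-axis; with |BJ| = 38.6, J = B + 38.6·(cos 105.0°, sin 105.0°) = (7.128, 55.64). The perpendicularity gives JZ at right angles to BJ; with |JZ| = 21.4 on the right of BJ, Z = J + 21.4·(0.9659, 0.2588) = (27.80, 61.18). Then |VZ| = |Z − V| = 67.20.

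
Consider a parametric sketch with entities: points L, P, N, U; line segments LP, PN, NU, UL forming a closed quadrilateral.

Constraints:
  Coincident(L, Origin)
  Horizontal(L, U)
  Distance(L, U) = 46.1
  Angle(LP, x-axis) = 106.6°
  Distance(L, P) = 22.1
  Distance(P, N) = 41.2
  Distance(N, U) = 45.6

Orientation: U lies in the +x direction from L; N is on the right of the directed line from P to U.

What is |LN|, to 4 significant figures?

19.12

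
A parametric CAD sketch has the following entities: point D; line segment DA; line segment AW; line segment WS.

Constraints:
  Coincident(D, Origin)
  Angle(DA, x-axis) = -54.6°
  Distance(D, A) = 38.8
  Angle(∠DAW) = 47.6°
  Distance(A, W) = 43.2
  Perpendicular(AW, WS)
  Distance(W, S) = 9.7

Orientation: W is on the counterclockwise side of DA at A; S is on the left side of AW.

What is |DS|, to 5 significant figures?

25.484

∠DAW = 47.6°, so AW runs at -54.6° + (180° − 47.6°) = 77.800° from the x-axis; with |AW| = 43.2, W = A + 43.2·(cos 77.800°, sin 77.800°) = (31.605, 10.597). The perpendicularity gives WS at right angles to AW; with |WS| = 9.7 on the left of AW, S = W + 9.7·(-0.97742, 0.21132) = (22.124, 12.647). Then |DS| = |S − D| = 25.484.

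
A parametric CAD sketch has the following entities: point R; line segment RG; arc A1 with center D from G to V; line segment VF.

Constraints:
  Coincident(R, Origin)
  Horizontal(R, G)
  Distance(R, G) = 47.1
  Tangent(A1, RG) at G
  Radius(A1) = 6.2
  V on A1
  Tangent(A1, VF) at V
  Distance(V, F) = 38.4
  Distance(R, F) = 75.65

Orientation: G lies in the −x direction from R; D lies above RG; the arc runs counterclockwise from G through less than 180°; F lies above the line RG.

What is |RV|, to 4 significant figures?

43.03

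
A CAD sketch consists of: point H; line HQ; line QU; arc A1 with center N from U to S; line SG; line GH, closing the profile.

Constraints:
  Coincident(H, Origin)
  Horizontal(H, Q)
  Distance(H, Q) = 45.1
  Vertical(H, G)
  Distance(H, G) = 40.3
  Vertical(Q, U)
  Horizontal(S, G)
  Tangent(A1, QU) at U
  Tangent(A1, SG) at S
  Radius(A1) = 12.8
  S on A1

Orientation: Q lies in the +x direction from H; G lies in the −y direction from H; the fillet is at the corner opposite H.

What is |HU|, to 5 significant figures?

52.823

The virtual corner opposite H is at (45.100, -40.300). Since A1 is tangent to QU there, NU ⟂ QU and tangency of A1 to SG means the radius NS is perpendicular to SG, with radius 12.8, so the center N sits 12.8 in from both sides at N = (32.300, -27.500). That places the tangent points at U = (45.100, -27.500) on QU and S = (32.300, -40.300) on SG. Then |HU| = |U − H| = 52.823.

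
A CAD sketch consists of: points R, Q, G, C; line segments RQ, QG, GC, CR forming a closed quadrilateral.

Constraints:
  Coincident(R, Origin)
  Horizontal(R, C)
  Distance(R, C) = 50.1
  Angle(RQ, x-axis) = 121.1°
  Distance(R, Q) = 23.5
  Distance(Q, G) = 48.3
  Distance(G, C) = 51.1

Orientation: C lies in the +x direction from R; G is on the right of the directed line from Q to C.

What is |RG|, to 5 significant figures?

25.451

R is at the origin; R and C share the same y with |RC| = 50.1 and C in +x, so C = (50.1, 0). RQ runs at 121.1° with |RQ| = 23.5, so Q = (-12.139, 20.122). G is determined by |QG| = 48.3 and |GC| = 51.1 together: it lies at the intersection of circle(Q, 48.3) and circle(C, 51.1). With |QC| = 65.411, the foot of the radical line on QC is 30.578 from Q and the perpendicular offset is √(48.3² − 30.578²) = 37.388. Taking the right-of-QC solution: G = (5.4546, -24.860).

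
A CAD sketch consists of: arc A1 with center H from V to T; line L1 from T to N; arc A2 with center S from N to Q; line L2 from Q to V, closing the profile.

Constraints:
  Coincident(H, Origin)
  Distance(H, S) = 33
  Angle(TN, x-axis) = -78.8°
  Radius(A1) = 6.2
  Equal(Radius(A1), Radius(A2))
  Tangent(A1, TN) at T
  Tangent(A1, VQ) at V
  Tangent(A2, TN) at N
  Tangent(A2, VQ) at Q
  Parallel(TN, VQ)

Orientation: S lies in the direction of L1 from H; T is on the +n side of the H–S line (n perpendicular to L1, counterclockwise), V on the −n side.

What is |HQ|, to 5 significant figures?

33.577

The slot axis is L1's direction at -78.8°, so u = (cos -78.8°, sin -78.8°) = (0.19423, -0.98096) and n = (−sin -78.8°, cos -78.8°) = (0.98096, 0.19423). H is at the origin and S lies 33.0 along u from H, so S = 33.0·u = (6.4097, -32.372). Tangency of A1 to both parallel lines with radius 6.2 puts T and V at H ± 6.2·n: T = (6.0819, 1.2043), V = (-6.0819, -1.2043). Equal radii place N and Q the same way about S: N = S + 6.2·n = (12.492, -31.167), Q = S − 6.2·n = (0.32781, -33.576). Then |HQ| = |Q − H| = 33.577.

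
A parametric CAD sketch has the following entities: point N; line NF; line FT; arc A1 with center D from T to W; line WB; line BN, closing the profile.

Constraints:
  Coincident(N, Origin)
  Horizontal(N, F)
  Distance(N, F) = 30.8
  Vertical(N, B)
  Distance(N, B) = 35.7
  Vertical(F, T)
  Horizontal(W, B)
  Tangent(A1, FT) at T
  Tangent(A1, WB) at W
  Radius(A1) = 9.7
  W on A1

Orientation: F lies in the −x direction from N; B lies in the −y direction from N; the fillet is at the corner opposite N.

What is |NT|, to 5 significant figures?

40.307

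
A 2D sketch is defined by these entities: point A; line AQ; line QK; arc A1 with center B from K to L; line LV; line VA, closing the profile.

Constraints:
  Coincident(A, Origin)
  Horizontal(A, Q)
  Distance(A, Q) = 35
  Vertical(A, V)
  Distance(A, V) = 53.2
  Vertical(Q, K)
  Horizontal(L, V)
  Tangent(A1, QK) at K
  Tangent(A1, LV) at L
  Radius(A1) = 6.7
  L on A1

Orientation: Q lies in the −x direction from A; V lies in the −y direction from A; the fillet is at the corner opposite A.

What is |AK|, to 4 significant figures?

58.20

A is at the origin; A and Q share the same y with |AQ| = 35.0 and Q on the −x side, so Q = (-35.00, 0.000). A and V share the same x with |AV| = 53.2 and V on the −y side, so V = (0.000, -53.20). The virtual corner opposite A is at (-35.00, -53.20). A1 meets QK tangentially, so BK is at right angles to QK and the tangent condition forces BL to be normal to LV, with radius 6.7, so the center B sits 6.7 in from both sides at B = (-28.30, -46.50). That places the tangent points at K = (-35.00, -46.50) on QK and L = (-28.30, -53.20) on LV. Then |AK| = |K − A| = 58.20.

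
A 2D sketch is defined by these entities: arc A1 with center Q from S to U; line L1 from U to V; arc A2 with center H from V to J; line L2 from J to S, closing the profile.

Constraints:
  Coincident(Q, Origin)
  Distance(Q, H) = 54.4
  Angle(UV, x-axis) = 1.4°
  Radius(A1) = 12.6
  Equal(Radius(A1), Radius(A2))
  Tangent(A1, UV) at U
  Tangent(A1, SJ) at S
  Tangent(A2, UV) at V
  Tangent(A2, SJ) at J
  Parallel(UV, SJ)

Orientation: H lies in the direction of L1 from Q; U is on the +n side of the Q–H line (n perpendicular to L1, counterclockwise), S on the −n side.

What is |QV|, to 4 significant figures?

55.84

The slot axis is L1's direction at 1.4°, so u = (cos 1.4°, sin 1.4°) = (0.9997, 0.02443) and n = (−sin 1.4°, cos 1.4°) = (-0.02443, 0.9997). Q is at the origin and H lies 54.4 along u from Q, so H = 54.4·u = (54.38, 1.329). Tangency of A1 to both parallel lines with radius 12.6 puts U and S at Q ± 12.6·n: U = (-0.3078, 12.60), S = (0.3078, -12.60). Equal radii place V and J the same way about H: V = H + 12.6·n = (54.08, 13.93), J = H − 12.6·n = (54.69, -11.27). Then |QV| = |V − Q| = 55.84.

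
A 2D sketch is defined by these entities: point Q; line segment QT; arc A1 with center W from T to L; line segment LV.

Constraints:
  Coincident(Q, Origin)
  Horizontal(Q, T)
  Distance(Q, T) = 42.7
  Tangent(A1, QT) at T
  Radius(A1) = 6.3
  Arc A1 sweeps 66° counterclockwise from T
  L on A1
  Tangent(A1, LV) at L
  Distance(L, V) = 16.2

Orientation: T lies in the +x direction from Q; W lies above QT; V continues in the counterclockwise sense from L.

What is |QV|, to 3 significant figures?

58.1

On A1, T sits at bearing -90° from W; a 66° counterclockwise sweep puts L at bearing -24°, so L = W + 6.3·(cos -24°, sin -24°) = (48.5, 3.74). A1 meets LV tangentially, so WL is at right angles to LV, so LV runs along (−sin -24°, cos -24°); with |LV| = 16.2, V = (55.0, 18.5). Then |QV| = |V − Q| = 58.1.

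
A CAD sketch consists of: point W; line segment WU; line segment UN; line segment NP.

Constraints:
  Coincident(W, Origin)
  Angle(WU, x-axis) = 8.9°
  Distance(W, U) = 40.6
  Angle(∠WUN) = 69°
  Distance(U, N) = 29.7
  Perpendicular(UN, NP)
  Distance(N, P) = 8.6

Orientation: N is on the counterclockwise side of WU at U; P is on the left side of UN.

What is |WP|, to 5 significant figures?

32.988

W is at the origin; WU runs at 8.9° with length 40.6, so U = 40.6·(cos 8.9°, sin 8.9°) = (40.111, 6.2812). ∠WUN = 69.0°, so UN runs at 8.9° + (180° − 69.0°) = 119.90° from the x-axis; with |UN| = 29.7, N = U + 29.7·(cos 119.90°, sin 119.90°) = (25.306, 32.028). The perpendicularity gives NP at right angles to UN; with |NP| = 8.6 on the left of UN, P = N + 8.6·(-0.86690, -0.49849) = (17.851, 27.741). Then |WP| = |P − W| = 32.988.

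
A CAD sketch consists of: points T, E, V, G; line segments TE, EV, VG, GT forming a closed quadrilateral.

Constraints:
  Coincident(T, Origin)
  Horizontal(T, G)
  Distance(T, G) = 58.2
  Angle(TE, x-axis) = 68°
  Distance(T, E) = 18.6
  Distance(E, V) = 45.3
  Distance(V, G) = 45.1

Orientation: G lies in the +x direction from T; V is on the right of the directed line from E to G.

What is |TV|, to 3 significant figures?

33.4

T is at the origin; TG is horizontal with |TG| = 58.2 and G in +x, so G = (58.2, 0). TE runs at 68.0° with |TE| = 18.6, so E = (6.97, 17.2). V is determined by |EV| = 45.3 and |VG| = 45.1 together: it lies at the intersection of circle(E, 45.3) and circle(G, 45.1). With |EG| = 54.1, the foot of the radical line on EG is 27.2 from E and the perpendicular offset is √(45.3² − 27.2²) = 36.2. Taking the right-of-EG solution: V = (21.2, -25.8).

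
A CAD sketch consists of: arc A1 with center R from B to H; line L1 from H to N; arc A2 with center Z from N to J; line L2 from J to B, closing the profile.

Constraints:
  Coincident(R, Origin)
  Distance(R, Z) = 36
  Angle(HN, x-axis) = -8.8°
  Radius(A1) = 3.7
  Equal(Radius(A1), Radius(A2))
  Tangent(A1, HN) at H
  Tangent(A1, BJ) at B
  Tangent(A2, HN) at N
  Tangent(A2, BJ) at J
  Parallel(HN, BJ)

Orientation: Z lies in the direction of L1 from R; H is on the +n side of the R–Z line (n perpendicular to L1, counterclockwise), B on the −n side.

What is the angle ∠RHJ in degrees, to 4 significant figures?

78.38°

The slot axis is L1's direction at -8.8°, so u = (cos -8.8°, sin -8.8°) = (0.9882, -0.1530) and n = (−sin -8.8°, cos -8.8°) = (0.1530, 0.9882). R is at the origin and Z lies 36.0 along u from R, so Z = 36.0·u = (35.58, -5.507). Tangency of A1 to both parallel lines with radius 3.7 puts H and B at R ± 3.7·n: H = (0.5660, 3.656), B = (-0.5660, -3.656). Equal radii place N and J the same way about Z: N = Z + 3.7·n = (36.14, -1.851), J = Z − 3.7·n = (35.01, -9.164). Then cos ∠RHJ = HR·HJ / (|HR||HJ|), giving 78.38°.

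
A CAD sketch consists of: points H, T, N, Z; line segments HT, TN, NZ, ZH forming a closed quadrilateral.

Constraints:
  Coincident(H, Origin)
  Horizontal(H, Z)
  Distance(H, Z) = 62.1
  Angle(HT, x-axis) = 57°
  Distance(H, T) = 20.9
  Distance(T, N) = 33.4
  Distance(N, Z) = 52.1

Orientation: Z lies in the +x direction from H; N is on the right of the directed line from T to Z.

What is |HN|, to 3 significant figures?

20.2

Checks: |TN| = 33.40 ✓; |NZ| = 52.10 ✓.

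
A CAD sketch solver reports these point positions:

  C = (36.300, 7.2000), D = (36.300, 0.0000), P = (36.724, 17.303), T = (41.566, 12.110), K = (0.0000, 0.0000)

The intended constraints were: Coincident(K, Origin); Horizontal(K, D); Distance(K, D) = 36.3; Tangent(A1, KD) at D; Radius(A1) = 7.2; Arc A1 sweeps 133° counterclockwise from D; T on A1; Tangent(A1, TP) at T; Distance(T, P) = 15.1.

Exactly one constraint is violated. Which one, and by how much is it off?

Distance(T, P) = 15.1 — off by 8.00.

K = (0.00, 0.00) ✓; K.y = 0.00, D.y = 0.00 ✓; |KD| = 36.30 ✓; ∠(CD, DK) = 90.00° ✓; |CD| = 7.200 ✓; bearing(C→T) − bearing(C→D) = 133.0° ✓; |CT| = 7.200 ✓; ∠(CT, TP) = 90.00° ✓; |TP| = 7.100 ✗.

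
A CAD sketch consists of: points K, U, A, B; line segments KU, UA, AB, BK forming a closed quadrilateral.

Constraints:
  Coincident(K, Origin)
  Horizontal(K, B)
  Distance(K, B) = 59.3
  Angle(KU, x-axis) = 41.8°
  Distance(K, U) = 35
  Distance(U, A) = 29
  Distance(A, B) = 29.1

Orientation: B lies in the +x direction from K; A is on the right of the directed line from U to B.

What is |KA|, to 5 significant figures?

31.143

Checks: KU at 41.80° ✓; |UA| = 29.00 ✓; |AB| = 29.10 ✓.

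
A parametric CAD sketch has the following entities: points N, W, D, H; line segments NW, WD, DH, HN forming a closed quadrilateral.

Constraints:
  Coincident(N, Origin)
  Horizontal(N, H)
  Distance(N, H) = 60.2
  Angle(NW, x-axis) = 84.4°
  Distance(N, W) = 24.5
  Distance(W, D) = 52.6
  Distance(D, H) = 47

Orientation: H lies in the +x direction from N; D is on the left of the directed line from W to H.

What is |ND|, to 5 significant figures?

68.180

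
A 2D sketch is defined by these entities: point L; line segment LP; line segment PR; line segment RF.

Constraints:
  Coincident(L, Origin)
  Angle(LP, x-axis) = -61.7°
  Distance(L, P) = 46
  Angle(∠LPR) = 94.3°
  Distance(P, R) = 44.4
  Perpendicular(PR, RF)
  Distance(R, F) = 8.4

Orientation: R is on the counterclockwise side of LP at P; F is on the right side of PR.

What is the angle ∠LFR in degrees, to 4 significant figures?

41.40°

∠LPR = 94.3°, so PR runs at -61.7° + (180° − 94.3°) = 24.00° from the x-axis; with |PR| = 44.4, R = P + 44.4·(cos 24.00°, sin 24.00°) = (62.37, -22.44). PR is perpendicular to RF; with |RF| = 8.4 on the right of PR, F = R + 8.4·(0.4067, -0.9135) = (65.79, -30.12). Then cos ∠LFR = FL·FR / (|FL||FR|), giving 41.40°.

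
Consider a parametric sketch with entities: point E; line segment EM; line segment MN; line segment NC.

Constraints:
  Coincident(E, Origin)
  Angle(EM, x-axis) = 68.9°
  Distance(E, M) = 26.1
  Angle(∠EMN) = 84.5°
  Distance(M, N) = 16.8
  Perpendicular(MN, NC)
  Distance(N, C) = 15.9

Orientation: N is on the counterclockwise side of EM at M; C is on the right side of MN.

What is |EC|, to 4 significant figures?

44.25

E is at the origin; EM runs at 68.9° with length 26.1, so M = 26.1·(cos 68.9°, sin 68.9°) = (9.396, 24.35). ∠EMN = 84.5°, so MN runs at 68.9° + (180° − 84.5°) = 164.4° from the x-axis; with |MN| = 16.8, N = M + 16.8·(cos 164.4°, sin 164.4°) = (-6.785, 28.87). MN is perpendicular to NC; with |NC| = 15.9 on the right of MN, C = N + 15.9·(0.2689, 0.9632) = (-2.509, 44.18). Then |EC| = |C − E| = 44.25.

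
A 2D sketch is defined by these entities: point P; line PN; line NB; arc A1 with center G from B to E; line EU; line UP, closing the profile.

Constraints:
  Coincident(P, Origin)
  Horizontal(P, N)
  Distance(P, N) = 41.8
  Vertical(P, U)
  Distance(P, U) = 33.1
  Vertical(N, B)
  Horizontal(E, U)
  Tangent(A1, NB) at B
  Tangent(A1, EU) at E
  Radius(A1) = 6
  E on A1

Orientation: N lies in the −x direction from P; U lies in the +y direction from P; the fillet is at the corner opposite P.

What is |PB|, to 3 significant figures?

49.8

The virtual corner opposite P is at (-41.8, 33.1). Since A1 is tangent to NB there, GB ⟂ NB and tangency of A1 to EU means the radius GE is perpendicular to EU, with radius 6.0, so the center G sits 6.0 in from both sides at G = (-35.8, 27.1). That places the tangent points at B = (-41.8, 27.1) on NB and E = (-35.8, 33.1) on EU. Then |PB| = |B − P| = 49.8.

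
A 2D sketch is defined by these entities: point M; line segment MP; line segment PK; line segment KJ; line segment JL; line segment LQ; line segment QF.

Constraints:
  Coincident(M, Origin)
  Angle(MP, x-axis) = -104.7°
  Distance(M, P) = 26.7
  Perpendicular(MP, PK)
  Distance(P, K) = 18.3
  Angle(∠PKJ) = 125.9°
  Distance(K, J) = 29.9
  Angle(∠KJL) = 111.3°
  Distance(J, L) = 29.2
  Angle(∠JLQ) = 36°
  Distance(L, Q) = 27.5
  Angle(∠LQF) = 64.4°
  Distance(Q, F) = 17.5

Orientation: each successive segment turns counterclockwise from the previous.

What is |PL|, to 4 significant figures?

52.71

M is at the origin; MP runs at -104.7° with length 26.7, so P = (-6.775, -25.83). MP is perpendicular to PK, so PK runs at -14.70°; with |PK| = 18.3, K = (10.93, -30.47). ∠PKJ = 125.9° gives KJ at 39.40° from the x-axis; with |KJ| = 29.9, J = (34.03, -11.49). ∠KJL = 111.3° gives JL at 108.1° from the x-axis; with |JL| = 29.2, L = (24.96, 16.26). Then |PL| = |L − P| = 52.71.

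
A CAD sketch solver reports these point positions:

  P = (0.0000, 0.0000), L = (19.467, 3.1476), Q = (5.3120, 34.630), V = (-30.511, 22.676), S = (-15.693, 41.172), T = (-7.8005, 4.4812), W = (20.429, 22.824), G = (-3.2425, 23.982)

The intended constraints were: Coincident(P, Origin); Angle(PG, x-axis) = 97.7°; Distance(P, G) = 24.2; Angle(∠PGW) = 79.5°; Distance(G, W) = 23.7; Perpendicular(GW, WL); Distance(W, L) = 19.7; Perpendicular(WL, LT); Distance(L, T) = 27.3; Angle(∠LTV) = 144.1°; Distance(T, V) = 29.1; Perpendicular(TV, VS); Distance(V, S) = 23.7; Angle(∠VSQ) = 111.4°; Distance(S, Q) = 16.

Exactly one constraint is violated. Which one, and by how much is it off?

Distance(S, Q) = 16 — off by 6.00.

P = (0.00, 0.00) ✓; PG at 97.70° ✓; |PG| = 24.20 ✓; ∠PGW = 79.50° ✓; |GW| = 23.70 ✓; ∠(GW, WL) = 90.00° ✓; |WL| = 19.70 ✓; ∠(WL, LT) = 90.00° ✓; |LT| = 27.30 ✓; ∠LTV = 144.1° ✓; |TV| = 29.10 ✓; ∠(TV, VS) = 90.00° ✓; |VS| = 23.70 ✓; ∠VSQ = 111.4° ✓; |SQ| = 22.00 ✗.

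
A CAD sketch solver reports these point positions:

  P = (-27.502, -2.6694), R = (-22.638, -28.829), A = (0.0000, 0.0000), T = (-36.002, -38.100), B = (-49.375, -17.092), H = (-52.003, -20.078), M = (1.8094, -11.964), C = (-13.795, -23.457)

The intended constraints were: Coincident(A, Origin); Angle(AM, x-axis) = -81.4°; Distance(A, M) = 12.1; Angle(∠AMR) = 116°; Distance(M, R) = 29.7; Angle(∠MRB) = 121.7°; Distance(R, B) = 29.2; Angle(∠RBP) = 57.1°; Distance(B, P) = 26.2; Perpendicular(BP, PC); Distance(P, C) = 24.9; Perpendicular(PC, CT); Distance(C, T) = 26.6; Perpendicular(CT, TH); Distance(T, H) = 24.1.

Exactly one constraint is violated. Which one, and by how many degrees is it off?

Perpendicular(CT, TH) — off by 8.20°.

A = (0.00, 0.00) ✓; AM at -81.40° ✓; |AM| = 12.10 ✓; ∠AMR = 116.0° ✓; |MR| = 29.70 ✓; ∠MRB = 121.7° ✓; |RB| = 29.20 ✓; ∠RBP = 57.10° ✓; |BP| = 26.20 ✓; ∠(BP, PC) = 90.00° ✓; |PC| = 24.90 ✓; ∠(PC, CT) = 90.00° ✓; |CT| = 26.60 ✓; ∠(CT, TH) = 81.80° ✗; |TH| = 24.10 ✓.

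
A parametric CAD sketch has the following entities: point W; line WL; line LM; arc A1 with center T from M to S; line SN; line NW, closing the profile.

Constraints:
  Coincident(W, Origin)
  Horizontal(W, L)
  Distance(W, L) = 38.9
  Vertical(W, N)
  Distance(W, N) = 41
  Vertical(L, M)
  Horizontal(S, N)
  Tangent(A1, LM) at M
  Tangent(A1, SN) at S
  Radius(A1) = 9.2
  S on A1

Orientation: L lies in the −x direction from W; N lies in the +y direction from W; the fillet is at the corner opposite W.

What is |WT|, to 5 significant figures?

43.512

W is at the origin; WL is horizontal with |WL| = 38.9 and L on the −x side, so L = (-38.900, 0.0000). WN is vertical with |WN| = 41.0 and N on the +y side, so N = (0.0000, 41.000). The virtual corner opposite W is at (-38.900, 41.000). The tangent condition forces TM to be normal to LM and the tangent condition forces TS to be normal to SN, with radius 9.2, so the center T sits 9.2 in from both sides at T = (-29.700, 31.800). Then |WT| = |T − W| = 43.512.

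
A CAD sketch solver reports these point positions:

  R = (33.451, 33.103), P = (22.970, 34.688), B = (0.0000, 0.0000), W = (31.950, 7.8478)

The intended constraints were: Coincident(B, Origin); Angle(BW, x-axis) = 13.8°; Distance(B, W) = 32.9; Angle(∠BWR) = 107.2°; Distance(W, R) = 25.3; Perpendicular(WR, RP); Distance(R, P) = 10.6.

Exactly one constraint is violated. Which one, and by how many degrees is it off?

Perpendicular(WR, RP) — off by 5.20°.

B = (0.00, 0.00) ✓; BW at 13.80° ✓; |BW| = 32.90 ✓; ∠BWR = 107.2° ✓; |WR| = 25.30 ✓; ∠(WR, RP) = 84.80° ✗; |RP| = 10.60 ✓.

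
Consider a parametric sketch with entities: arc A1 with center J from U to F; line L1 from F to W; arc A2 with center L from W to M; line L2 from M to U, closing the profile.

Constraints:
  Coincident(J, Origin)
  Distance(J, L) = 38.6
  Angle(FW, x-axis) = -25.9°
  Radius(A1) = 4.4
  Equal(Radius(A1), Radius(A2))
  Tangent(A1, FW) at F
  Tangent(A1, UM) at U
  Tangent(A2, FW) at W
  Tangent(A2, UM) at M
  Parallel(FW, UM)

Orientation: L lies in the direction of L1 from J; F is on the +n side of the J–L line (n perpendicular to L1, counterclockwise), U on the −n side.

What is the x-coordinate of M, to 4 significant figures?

32.80

Tangency of A1 to both parallel lines with radius 4.4 puts F and U at J ± 4.4·n: F = (1.922, 3.958), U = (-1.922, -3.958). Equal radii place W and M the same way about L: W = L + 4.4·n = (36.64, -12.90), M = L − 4.4·n = (32.80, -20.82). So M.x = 32.80.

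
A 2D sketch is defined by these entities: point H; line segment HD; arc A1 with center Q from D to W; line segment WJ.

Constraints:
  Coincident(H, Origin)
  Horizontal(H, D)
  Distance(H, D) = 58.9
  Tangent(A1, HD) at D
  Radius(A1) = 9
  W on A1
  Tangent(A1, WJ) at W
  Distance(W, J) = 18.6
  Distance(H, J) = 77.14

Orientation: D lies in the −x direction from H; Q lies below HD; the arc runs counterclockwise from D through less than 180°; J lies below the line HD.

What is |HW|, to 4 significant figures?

67.70

H is at the origin; HD is horizontal with |HD| = 58.9 and D on the −x side, so D = (-58.90, 0.000). The tangent condition forces QD to be normal to HD, so Q = D + (0, -9) = (-58.90, -9.000). Since QW ⟂ WJ (tangency), |QJ| = √(9.0² + 18.6²) = 20.66 regardless of where W sits on A1. So J lies on both circle(H, 77.14) and circle(Q, 20.66); the below-HD intersection is J = (-73.40, -23.72). W is the foot of the tangent from J: W = (-67.42, -6.106).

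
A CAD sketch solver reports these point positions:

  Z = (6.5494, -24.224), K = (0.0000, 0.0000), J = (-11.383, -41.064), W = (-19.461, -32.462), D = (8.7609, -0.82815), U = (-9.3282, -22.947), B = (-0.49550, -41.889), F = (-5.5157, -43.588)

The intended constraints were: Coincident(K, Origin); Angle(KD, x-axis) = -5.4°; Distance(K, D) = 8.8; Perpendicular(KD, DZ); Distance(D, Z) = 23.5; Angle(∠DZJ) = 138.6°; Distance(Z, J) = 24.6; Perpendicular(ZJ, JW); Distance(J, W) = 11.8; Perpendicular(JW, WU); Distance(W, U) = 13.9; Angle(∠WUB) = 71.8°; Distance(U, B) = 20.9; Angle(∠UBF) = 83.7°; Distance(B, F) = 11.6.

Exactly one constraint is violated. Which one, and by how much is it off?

Distance(B, F) = 11.6 — off by 6.30.

K = (0.00, 0.00) ✓; KD at -5.400° ✓; |KD| = 8.800 ✓; ∠(KD, DZ) = 90.00° ✓; |DZ| = 23.50 ✓; ∠DZJ = 138.6° ✓; |ZJ| = 24.60 ✓; ∠(ZJ, JW) = 90.00° ✓; |JW| = 11.80 ✓; ∠(JW, WU) = 90.00° ✓; |WU| = 13.90 ✓; ∠WUB = 71.80° ✓; |UB| = 20.90 ✓; ∠UBF = 83.70° ✓; |BF| = 5.300 ✗.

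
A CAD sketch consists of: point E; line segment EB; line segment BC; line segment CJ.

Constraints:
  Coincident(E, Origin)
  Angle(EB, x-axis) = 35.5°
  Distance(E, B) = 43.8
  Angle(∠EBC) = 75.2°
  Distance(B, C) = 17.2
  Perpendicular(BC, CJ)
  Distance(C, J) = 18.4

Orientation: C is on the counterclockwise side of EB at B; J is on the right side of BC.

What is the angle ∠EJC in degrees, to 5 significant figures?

5.6516°

E is at the origin; EB runs at 35.5° with length 43.8, so B = 43.8·(cos 35.5°, sin 35.5°) = (35.658, 25.435). ∠EBC = 75.2°, so BC runs at 35.5° + (180° − 75.2°) = 140.30° from the x-axis; with |BC| = 17.2, C = B + 17.2·(cos 140.30°, sin 140.30°) = (22.425, 36.422). BC is perpendicular to CJ; with |CJ| = 18.4 on the right of BC, J = C + 18.4·(0.63877, 0.76940) = (34.178, 50.579). Then cos ∠EJC = JE·JC / (|JE||JC|), giving 5.6516°.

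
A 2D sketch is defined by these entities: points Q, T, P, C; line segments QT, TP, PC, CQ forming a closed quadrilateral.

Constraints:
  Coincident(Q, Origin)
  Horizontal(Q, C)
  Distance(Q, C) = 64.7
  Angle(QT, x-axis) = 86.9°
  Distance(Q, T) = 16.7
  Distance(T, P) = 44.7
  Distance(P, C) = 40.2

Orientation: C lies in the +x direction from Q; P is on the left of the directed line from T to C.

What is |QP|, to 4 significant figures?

53.95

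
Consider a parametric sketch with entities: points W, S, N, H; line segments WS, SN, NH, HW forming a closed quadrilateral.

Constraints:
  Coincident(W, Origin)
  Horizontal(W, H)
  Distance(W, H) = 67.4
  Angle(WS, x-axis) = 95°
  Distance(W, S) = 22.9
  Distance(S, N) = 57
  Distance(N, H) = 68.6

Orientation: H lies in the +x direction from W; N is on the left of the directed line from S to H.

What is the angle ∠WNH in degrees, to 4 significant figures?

56.45°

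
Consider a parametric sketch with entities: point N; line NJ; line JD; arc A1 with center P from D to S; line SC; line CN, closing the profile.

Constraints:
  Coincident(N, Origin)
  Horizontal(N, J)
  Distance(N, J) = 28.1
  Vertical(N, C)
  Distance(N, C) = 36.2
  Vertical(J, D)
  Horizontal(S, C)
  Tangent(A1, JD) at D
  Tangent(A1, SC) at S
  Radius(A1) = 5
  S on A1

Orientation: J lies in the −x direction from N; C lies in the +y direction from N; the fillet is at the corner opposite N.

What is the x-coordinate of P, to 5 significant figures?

-23.100

NC is vertical with |NC| = 36.2 and C on the +y side, so C = (0.0000, 36.200). The virtual corner opposite N is at (-28.100, 36.200). A1 meets JD tangentially, so PD is at right angles to JD and A1 meets SC tangentially, so PS is at right angles to SC, with radius 5.0, so the center P sits 5.0 in from both sides at P = (-23.100, 31.200). So P.x = -23.100.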